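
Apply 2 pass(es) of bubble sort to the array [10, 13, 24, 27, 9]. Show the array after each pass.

After pass 1: [10, 13, 24, 9, 27] (1 swaps)
After pass 2: [10, 13, 9, 24, 27] (1 swaps)
Total swaps: 2


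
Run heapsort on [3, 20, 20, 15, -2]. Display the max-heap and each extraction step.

Build heap: [20, 15, 20, 3, -2]
Extract 20: [20, 15, -2, 3, 20]
Extract 20: [15, 3, -2, 20, 20]
Extract 15: [3, -2, 15, 20, 20]
Extract 3: [-2, 3, 15, 20, 20]


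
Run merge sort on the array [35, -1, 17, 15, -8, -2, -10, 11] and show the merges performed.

Divide and conquer:
  Merge [35] + [-1] -> [-1, 35]
  Merge [17] + [15] -> [15, 17]
  Merge [-1, 35] + [15, 17] -> [-1, 15, 17, 35]
  Merge [-8] + [-2] -> [-8, -2]
  Merge [-10] + [11] -> [-10, 11]
  Merge [-8, -2] + [-10, 11] -> [-10, -8, -2, 11]
  Merge [-1, 15, 17, 35] + [-10, -8, -2, 11] -> [-10, -8, -2, -1, 11, 15, 17, 35]


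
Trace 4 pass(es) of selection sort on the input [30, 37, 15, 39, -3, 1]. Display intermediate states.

Pass 1: Select minimum -3 at index 4, swap -> [-3, 37, 15, 39, 30, 1]
Pass 2: Select minimum 1 at index 5, swap -> [-3, 1, 15, 39, 30, 37]
Pass 3: Select minimum 15 at index 2, swap -> [-3, 1, 15, 39, 30, 37]
Pass 4: Select minimum 30 at index 4, swap -> [-3, 1, 15, 30, 39, 37]


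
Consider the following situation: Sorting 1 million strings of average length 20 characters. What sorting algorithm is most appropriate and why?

Best choice: MSD radix sort or Mergesort
Reason: MSD radix sort is a non-comparison sort that buckets the strings by successive character positions, running in time proportional to the total number of characters examined rather than O(n log n) string comparisons; mergesort is a stable O(n log n)-comparison alternative that works for arbitrary variable-length keys


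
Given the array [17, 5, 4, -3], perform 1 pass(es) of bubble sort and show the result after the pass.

After pass 1: [5, 4, -3, 17] (3 swaps)
Total swaps: 3


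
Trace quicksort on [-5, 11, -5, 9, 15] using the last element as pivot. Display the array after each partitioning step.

Partition 1: pivot=15 at index 4 -> [-5, 11, -5, 9, 15]
Partition 2: pivot=9 at index 2 -> [-5, -5, 9, 11, 15]
Partition 3: pivot=-5 at index 1 -> [-5, -5, 9, 11, 15]


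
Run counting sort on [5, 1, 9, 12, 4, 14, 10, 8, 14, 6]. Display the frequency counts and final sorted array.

Count array: [0, 1, 0, 0, 1, 1, 1, 0, 1, 1, 1, 0, 1, 0, 2]
(count[i] = number of elements equal to i)
Cumulative count: [0, 1, 1, 1, 2, 3, 4, 4, 5, 6, 7, 7, 8, 8, 10]
Sorted: [1, 4, 5, 6, 8, 9, 10, 12, 14, 14]


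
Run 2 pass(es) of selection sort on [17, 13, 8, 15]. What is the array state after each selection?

Pass 1: Select minimum 8 at index 2, swap -> [8, 13, 17, 15]
Pass 2: Select minimum 13 at index 1, swap -> [8, 13, 17, 15]


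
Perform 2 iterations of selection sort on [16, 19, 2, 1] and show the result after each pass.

Pass 1: Select minimum 1 at index 3, swap -> [1, 19, 2, 16]
Pass 2: Select minimum 2 at index 2, swap -> [1, 2, 19, 16]


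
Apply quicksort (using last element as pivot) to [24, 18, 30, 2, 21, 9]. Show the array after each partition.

Partition 1: pivot=9 at index 1 -> [2, 9, 30, 24, 21, 18]
Partition 2: pivot=18 at index 2 -> [2, 9, 18, 24, 21, 30]
Partition 3: pivot=30 at index 5 -> [2, 9, 18, 24, 21, 30]
Partition 4: pivot=21 at index 3 -> [2, 9, 18, 21, 24, 30]


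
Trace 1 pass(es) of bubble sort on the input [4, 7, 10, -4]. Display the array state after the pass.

After pass 1: [4, 7, -4, 10] (1 swaps)
Total swaps: 1


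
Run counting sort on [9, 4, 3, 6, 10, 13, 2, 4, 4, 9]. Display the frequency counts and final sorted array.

Count array: [0, 0, 1, 1, 3, 0, 1, 0, 0, 2, 1, 0, 0, 1]
(count[i] = number of elements equal to i)
Cumulative count: [0, 0, 1, 2, 5, 5, 6, 6, 6, 8, 9, 9, 9, 10]
Sorted: [2, 3, 4, 4, 4, 6, 9, 9, 10, 13]


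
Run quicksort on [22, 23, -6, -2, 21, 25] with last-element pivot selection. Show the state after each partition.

Partition 1: pivot=25 at index 5 -> [22, 23, -6, -2, 21, 25]
Partition 2: pivot=21 at index 2 -> [-6, -2, 21, 23, 22, 25]
Partition 3: pivot=-2 at index 1 -> [-6, -2, 21, 23, 22, 25]
Partition 4: pivot=22 at index 3 -> [-6, -2, 21, 22, 23, 25]


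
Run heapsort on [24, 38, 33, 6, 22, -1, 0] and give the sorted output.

Build heap: [38, 24, 33, 6, 22, -1, 0]
Extract 38: [33, 24, 0, 6, 22, -1, 38]
Extract 33: [24, 22, 0, 6, -1, 33, 38]
Extract 24: [22, 6, 0, -1, 24, 33, 38]
Extract 22: [6, -1, 0, 22, 24, 33, 38]
Extract 6: [0, -1, 6, 22, 24, 33, 38]
Extract 0: [-1, 0, 6, 22, 24, 33, 38]


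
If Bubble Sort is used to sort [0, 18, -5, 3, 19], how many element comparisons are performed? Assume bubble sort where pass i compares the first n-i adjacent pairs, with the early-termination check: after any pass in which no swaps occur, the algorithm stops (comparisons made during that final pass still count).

Pass 1: compare adjacent pairs (0,1)..(3,4) = 4 comparison(s), 2 swap(s) -> [0, -5, 3, 18, 19]
Pass 2: compare adjacent pairs (0,1)..(2,3) = 3 comparison(s), 1 swap(s) -> [-5, 0, 3, 18, 19]
Pass 3: compare adjacent pairs (0,1)..(1,2) = 2 comparison(s), 0 swap(s) -> [-5, 0, 3, 18, 19]
No swaps in this pass, so bubble sort stops here.
Total comparisons: 4 + 3 + 2 = 9


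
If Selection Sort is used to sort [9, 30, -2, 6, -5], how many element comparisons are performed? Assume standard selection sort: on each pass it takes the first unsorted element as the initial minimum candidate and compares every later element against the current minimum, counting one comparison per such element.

Pass 1: scan indices 1..4 for the minimum = 4 comparison(s); min is -5, place at index 0 -> [-5, 30, -2, 6, 9]
Pass 2: scan indices 2..4 for the minimum = 3 comparison(s); min is -2, place at index 1 -> [-5, -2, 30, 6, 9]
Pass 3: scan indices 3..4 for the minimum = 2 comparison(s); min is 6, place at index 2 -> [-5, -2, 6, 30, 9]
Pass 4: scan indices 4..4 for the minimum = 1 comparison(s); min is 9, place at index 3 -> [-5, -2, 6, 9, 30]
Selection sort always scans the whole unsorted suffix, so the count is (n-1) + (n-2) + ... + 1 = n(n-1)/2 = 5*4/2 = 10 regardless of the input order.
Total comparisons: 4 + 3 + 2 + 1 = 10


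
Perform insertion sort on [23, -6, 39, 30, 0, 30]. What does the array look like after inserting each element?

First element 23 is already 'sorted'
Insert -6: shifted 1 elements -> [-6, 23, 39, 30, 0, 30]
Insert 39: shifted 0 elements -> [-6, 23, 39, 30, 0, 30]
Insert 30: shifted 1 elements -> [-6, 23, 30, 39, 0, 30]
Insert 0: shifted 3 elements -> [-6, 0, 23, 30, 39, 30]
Insert 30: shifted 1 elements -> [-6, 0, 23, 30, 30, 39]


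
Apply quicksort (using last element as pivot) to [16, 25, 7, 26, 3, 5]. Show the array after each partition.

Partition 1: pivot=5 at index 1 -> [3, 5, 7, 26, 16, 25]
Partition 2: pivot=25 at index 4 -> [3, 5, 7, 16, 25, 26]
Partition 3: pivot=16 at index 3 -> [3, 5, 7, 16, 25, 26]


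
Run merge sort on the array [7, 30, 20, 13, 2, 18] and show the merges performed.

Divide and conquer:
  Merge [30] + [20] -> [20, 30]
  Merge [7] + [20, 30] -> [7, 20, 30]
  Merge [2] + [18] -> [2, 18]
  Merge [13] + [2, 18] -> [2, 13, 18]
  Merge [7, 20, 30] + [2, 13, 18] -> [2, 7, 13, 18, 20, 30]


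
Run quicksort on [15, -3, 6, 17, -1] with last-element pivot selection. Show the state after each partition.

Partition 1: pivot=-1 at index 1 -> [-3, -1, 6, 17, 15]
Partition 2: pivot=15 at index 3 -> [-3, -1, 6, 15, 17]


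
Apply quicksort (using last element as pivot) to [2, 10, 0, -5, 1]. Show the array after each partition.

Partition 1: pivot=1 at index 2 -> [0, -5, 1, 10, 2]
Partition 2: pivot=-5 at index 0 -> [-5, 0, 1, 10, 2]
Partition 3: pivot=2 at index 3 -> [-5, 0, 1, 2, 10]


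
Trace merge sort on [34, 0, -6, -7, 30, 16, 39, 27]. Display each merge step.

Divide and conquer:
  Merge [34] + [0] -> [0, 34]
  Merge [-6] + [-7] -> [-7, -6]
  Merge [0, 34] + [-7, -6] -> [-7, -6, 0, 34]
  Merge [30] + [16] -> [16, 30]
  Merge [39] + [27] -> [27, 39]
  Merge [16, 30] + [27, 39] -> [16, 27, 30, 39]
  Merge [-7, -6, 0, 34] + [16, 27, 30, 39] -> [-7, -6, 0, 16, 27, 30, 34, 39]


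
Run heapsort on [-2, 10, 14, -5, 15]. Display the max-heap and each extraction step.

Build heap: [15, 10, 14, -5, -2]
Extract 15: [14, 10, -2, -5, 15]
Extract 14: [10, -5, -2, 14, 15]
Extract 10: [-2, -5, 10, 14, 15]
Extract -2: [-5, -2, 10, 14, 15]


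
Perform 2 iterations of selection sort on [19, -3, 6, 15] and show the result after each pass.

Pass 1: Select minimum -3 at index 1, swap -> [-3, 19, 6, 15]
Pass 2: Select minimum 6 at index 2, swap -> [-3, 6, 19, 15]


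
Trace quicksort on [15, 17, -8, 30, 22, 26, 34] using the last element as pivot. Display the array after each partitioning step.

Partition 1: pivot=34 at index 6 -> [15, 17, -8, 30, 22, 26, 34]
Partition 2: pivot=26 at index 4 -> [15, 17, -8, 22, 26, 30, 34]
Partition 3: pivot=22 at index 3 -> [15, 17, -8, 22, 26, 30, 34]
Partition 4: pivot=-8 at index 0 -> [-8, 17, 15, 22, 26, 30, 34]
Partition 5: pivot=15 at index 1 -> [-8, 15, 17, 22, 26, 30, 34]


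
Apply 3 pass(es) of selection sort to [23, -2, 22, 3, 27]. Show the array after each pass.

Pass 1: Select minimum -2 at index 1, swap -> [-2, 23, 22, 3, 27]
Pass 2: Select minimum 3 at index 3, swap -> [-2, 3, 22, 23, 27]
Pass 3: Select minimum 22 at index 2, swap -> [-2, 3, 22, 23, 27]


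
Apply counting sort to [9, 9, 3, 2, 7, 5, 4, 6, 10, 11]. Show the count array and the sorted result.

Count array: [0, 0, 1, 1, 1, 1, 1, 1, 0, 2, 1, 1]
(count[i] = number of elements equal to i)
Cumulative count: [0, 0, 1, 2, 3, 4, 5, 6, 6, 8, 9, 10]
Sorted: [2, 3, 4, 5, 6, 7, 9, 9, 10, 11]


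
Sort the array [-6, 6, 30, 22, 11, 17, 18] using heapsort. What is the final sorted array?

Build heap: [30, 22, 18, 6, 11, 17, -6]
Extract 30: [22, 11, 18, 6, -6, 17, 30]
Extract 22: [18, 11, 17, 6, -6, 22, 30]
Extract 18: [17, 11, -6, 6, 18, 22, 30]
Extract 17: [11, 6, -6, 17, 18, 22, 30]
Extract 11: [6, -6, 11, 17, 18, 22, 30]
Extract 6: [-6, 6, 11, 17, 18, 22, 30]


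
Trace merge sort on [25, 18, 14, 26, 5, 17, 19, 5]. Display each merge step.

Divide and conquer:
  Merge [25] + [18] -> [18, 25]
  Merge [14] + [26] -> [14, 26]
  Merge [18, 25] + [14, 26] -> [14, 18, 25, 26]
  Merge [5] + [17] -> [5, 17]
  Merge [19] + [5] -> [5, 19]
  Merge [5, 17] + [5, 19] -> [5, 5, 17, 19]
  Merge [14, 18, 25, 26] + [5, 5, 17, 19] -> [5, 5, 14, 17, 18, 19, 25, 26]


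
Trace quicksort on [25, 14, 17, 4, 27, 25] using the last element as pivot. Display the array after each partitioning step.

Partition 1: pivot=25 at index 4 -> [25, 14, 17, 4, 25, 27]
Partition 2: pivot=4 at index 0 -> [4, 14, 17, 25, 25, 27]
Partition 3: pivot=25 at index 3 -> [4, 14, 17, 25, 25, 27]
Partition 4: pivot=17 at index 2 -> [4, 14, 17, 25, 25, 27]


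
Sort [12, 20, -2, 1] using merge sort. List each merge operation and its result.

Divide and conquer:
  Merge [12] + [20] -> [12, 20]
  Merge [-2] + [1] -> [-2, 1]
  Merge [12, 20] + [-2, 1] -> [-2, 1, 12, 20]


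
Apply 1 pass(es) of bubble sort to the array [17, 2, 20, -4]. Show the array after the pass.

After pass 1: [2, 17, -4, 20] (2 swaps)
Total swaps: 2


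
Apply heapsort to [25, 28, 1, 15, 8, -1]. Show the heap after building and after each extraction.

Build heap: [28, 25, 1, 15, 8, -1]
Extract 28: [25, 15, 1, -1, 8, 28]
Extract 25: [15, 8, 1, -1, 25, 28]
Extract 15: [8, -1, 1, 15, 25, 28]
Extract 8: [1, -1, 8, 15, 25, 28]
Extract 1: [-1, 1, 8, 15, 25, 28]


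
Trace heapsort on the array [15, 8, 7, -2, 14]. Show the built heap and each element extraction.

Build heap: [15, 14, 7, -2, 8]
Extract 15: [14, 8, 7, -2, 15]
Extract 14: [8, -2, 7, 14, 15]
Extract 8: [7, -2, 8, 14, 15]
Extract 7: [-2, 7, 8, 14, 15]


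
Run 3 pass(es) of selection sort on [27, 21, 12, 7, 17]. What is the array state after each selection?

Pass 1: Select minimum 7 at index 3, swap -> [7, 21, 12, 27, 17]
Pass 2: Select minimum 12 at index 2, swap -> [7, 12, 21, 27, 17]
Pass 3: Select minimum 17 at index 4, swap -> [7, 12, 17, 27, 21]


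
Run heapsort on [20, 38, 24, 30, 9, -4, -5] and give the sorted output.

Build heap: [38, 30, 24, 20, 9, -4, -5]
Extract 38: [30, 20, 24, -5, 9, -4, 38]
Extract 30: [24, 20, -4, -5, 9, 30, 38]
Extract 24: [20, 9, -4, -5, 24, 30, 38]
Extract 20: [9, -5, -4, 20, 24, 30, 38]
Extract 9: [-4, -5, 9, 20, 24, 30, 38]
Extract -4: [-5, -4, 9, 20, 24, 30, 38]


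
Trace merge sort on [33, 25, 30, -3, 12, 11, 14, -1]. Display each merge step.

Divide and conquer:
  Merge [33] + [25] -> [25, 33]
  Merge [30] + [-3] -> [-3, 30]
  Merge [25, 33] + [-3, 30] -> [-3, 25, 30, 33]
  Merge [12] + [11] -> [11, 12]
  Merge [14] + [-1] -> [-1, 14]
  Merge [11, 12] + [-1, 14] -> [-1, 11, 12, 14]
  Merge [-3, 25, 30, 33] + [-1, 11, 12, 14] -> [-3, -1, 11, 12, 14, 25, 30, 33]


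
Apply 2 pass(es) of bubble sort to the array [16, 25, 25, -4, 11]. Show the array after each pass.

After pass 1: [16, 25, -4, 11, 25] (2 swaps)
After pass 2: [16, -4, 11, 25, 25] (2 swaps)
Total swaps: 4


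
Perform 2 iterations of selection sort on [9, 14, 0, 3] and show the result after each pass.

Pass 1: Select minimum 0 at index 2, swap -> [0, 14, 9, 3]
Pass 2: Select minimum 3 at index 3, swap -> [0, 3, 9, 14]


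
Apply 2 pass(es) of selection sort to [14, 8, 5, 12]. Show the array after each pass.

Pass 1: Select minimum 5 at index 2, swap -> [5, 8, 14, 12]
Pass 2: Select minimum 8 at index 1, swap -> [5, 8, 14, 12]


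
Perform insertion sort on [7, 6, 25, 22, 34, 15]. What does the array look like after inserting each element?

First element 7 is already 'sorted'
Insert 6: shifted 1 elements -> [6, 7, 25, 22, 34, 15]
Insert 25: shifted 0 elements -> [6, 7, 25, 22, 34, 15]
Insert 22: shifted 1 elements -> [6, 7, 22, 25, 34, 15]
Insert 34: shifted 0 elements -> [6, 7, 22, 25, 34, 15]
Insert 15: shifted 3 elements -> [6, 7, 15, 22, 25, 34]


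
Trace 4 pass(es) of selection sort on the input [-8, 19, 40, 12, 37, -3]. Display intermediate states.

Pass 1: Select minimum -8 at index 0, swap -> [-8, 19, 40, 12, 37, -3]
Pass 2: Select minimum -3 at index 5, swap -> [-8, -3, 40, 12, 37, 19]
Pass 3: Select minimum 12 at index 3, swap -> [-8, -3, 12, 40, 37, 19]
Pass 4: Select minimum 19 at index 5, swap -> [-8, -3, 12, 19, 37, 40]


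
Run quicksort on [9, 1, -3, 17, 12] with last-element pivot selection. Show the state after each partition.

Partition 1: pivot=12 at index 3 -> [9, 1, -3, 12, 17]
Partition 2: pivot=-3 at index 0 -> [-3, 1, 9, 12, 17]
Partition 3: pivot=9 at index 2 -> [-3, 1, 9, 12, 17]


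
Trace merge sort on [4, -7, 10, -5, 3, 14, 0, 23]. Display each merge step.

Divide and conquer:
  Merge [4] + [-7] -> [-7, 4]
  Merge [10] + [-5] -> [-5, 10]
  Merge [-7, 4] + [-5, 10] -> [-7, -5, 4, 10]
  Merge [3] + [14] -> [3, 14]
  Merge [0] + [23] -> [0, 23]
  Merge [3, 14] + [0, 23] -> [0, 3, 14, 23]
  Merge [-7, -5, 4, 10] + [0, 3, 14, 23] -> [-7, -5, 0, 3, 4, 10, 14, 23]


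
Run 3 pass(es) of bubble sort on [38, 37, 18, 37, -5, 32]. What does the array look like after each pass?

After pass 1: [37, 18, 37, -5, 32, 38] (5 swaps)
After pass 2: [18, 37, -5, 32, 37, 38] (3 swaps)
After pass 3: [18, -5, 32, 37, 37, 38] (2 swaps)
Total swaps: 10


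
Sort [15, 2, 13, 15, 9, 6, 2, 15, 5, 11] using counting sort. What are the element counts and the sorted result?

Count array: [0, 0, 2, 0, 0, 1, 1, 0, 0, 1, 0, 1, 0, 1, 0, 3]
(count[i] = number of elements equal to i)
Cumulative count: [0, 0, 2, 2, 2, 3, 4, 4, 4, 5, 5, 6, 6, 7, 7, 10]
Sorted: [2, 2, 5, 6, 9, 11, 13, 15, 15, 15]


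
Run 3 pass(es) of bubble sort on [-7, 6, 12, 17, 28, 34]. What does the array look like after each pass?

After pass 1: [-7, 6, 12, 17, 28, 34] (0 swaps)
After pass 2: [-7, 6, 12, 17, 28, 34] (0 swaps)
After pass 3: [-7, 6, 12, 17, 28, 34] (0 swaps)
Total swaps: 0


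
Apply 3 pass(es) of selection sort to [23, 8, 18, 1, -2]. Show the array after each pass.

Pass 1: Select minimum -2 at index 4, swap -> [-2, 8, 18, 1, 23]
Pass 2: Select minimum 1 at index 3, swap -> [-2, 1, 18, 8, 23]
Pass 3: Select minimum 8 at index 3, swap -> [-2, 1, 8, 18, 23]


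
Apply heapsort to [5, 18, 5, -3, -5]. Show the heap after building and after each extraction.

Build heap: [18, 5, 5, -3, -5]
Extract 18: [5, -3, 5, -5, 18]
Extract 5: [5, -3, -5, 5, 18]
Extract 5: [-3, -5, 5, 5, 18]
Extract -3: [-5, -3, 5, 5, 18]


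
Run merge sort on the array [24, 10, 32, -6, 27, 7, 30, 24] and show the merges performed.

Divide and conquer:
  Merge [24] + [10] -> [10, 24]
  Merge [32] + [-6] -> [-6, 32]
  Merge [10, 24] + [-6, 32] -> [-6, 10, 24, 32]
  Merge [27] + [7] -> [7, 27]
  Merge [30] + [24] -> [24, 30]
  Merge [7, 27] + [24, 30] -> [7, 24, 27, 30]
  Merge [-6, 10, 24, 32] + [7, 24, 27, 30] -> [-6, 7, 10, 24, 24, 27, 30, 32]


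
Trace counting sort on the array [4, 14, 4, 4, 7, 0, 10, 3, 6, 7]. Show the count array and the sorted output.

Count array: [1, 0, 0, 1, 3, 0, 1, 2, 0, 0, 1, 0, 0, 0, 1]
(count[i] = number of elements equal to i)
Cumulative count: [1, 1, 1, 2, 5, 5, 6, 8, 8, 8, 9, 9, 9, 9, 10]
Sorted: [0, 3, 4, 4, 4, 6, 7, 7, 10, 14]


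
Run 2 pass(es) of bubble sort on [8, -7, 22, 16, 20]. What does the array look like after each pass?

After pass 1: [-7, 8, 16, 20, 22] (3 swaps)
After pass 2: [-7, 8, 16, 20, 22] (0 swaps)
Total swaps: 3


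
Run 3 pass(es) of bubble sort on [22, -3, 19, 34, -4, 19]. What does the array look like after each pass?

After pass 1: [-3, 19, 22, -4, 19, 34] (4 swaps)
After pass 2: [-3, 19, -4, 19, 22, 34] (2 swaps)
After pass 3: [-3, -4, 19, 19, 22, 34] (1 swaps)
Total swaps: 7


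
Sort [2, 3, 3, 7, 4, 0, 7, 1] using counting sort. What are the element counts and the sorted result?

Count array: [1, 1, 1, 2, 1, 0, 0, 2]
(count[i] = number of elements equal to i)
Cumulative count: [1, 2, 3, 5, 6, 6, 6, 8]
Sorted: [0, 1, 2, 3, 3, 4, 7, 7]


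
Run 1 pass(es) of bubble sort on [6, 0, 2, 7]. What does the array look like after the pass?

After pass 1: [0, 2, 6, 7] (2 swaps)
Total swaps: 2


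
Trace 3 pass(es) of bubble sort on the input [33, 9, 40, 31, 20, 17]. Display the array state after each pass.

After pass 1: [9, 33, 31, 20, 17, 40] (4 swaps)
After pass 2: [9, 31, 20, 17, 33, 40] (3 swaps)
After pass 3: [9, 20, 17, 31, 33, 40] (2 swaps)
Total swaps: 9


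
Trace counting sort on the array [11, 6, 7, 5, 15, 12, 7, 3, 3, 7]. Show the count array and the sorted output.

Count array: [0, 0, 0, 2, 0, 1, 1, 3, 0, 0, 0, 1, 1, 0, 0, 1]
(count[i] = number of elements equal to i)
Cumulative count: [0, 0, 0, 2, 2, 3, 4, 7, 7, 7, 7, 8, 9, 9, 9, 10]
Sorted: [3, 3, 5, 6, 7, 7, 7, 11, 12, 15]


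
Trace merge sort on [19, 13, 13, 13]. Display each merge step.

Divide and conquer:
  Merge [19] + [13] -> [13, 19]
  Merge [13] + [13] -> [13, 13]
  Merge [13, 19] + [13, 13] -> [13, 13, 13, 19]


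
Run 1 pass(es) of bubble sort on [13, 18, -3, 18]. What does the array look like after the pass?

After pass 1: [13, -3, 18, 18] (1 swaps)
Total swaps: 1


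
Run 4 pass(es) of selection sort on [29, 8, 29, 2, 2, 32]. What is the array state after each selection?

Pass 1: Select minimum 2 at index 3, swap -> [2, 8, 29, 29, 2, 32]
Pass 2: Select minimum 2 at index 4, swap -> [2, 2, 29, 29, 8, 32]
Pass 3: Select minimum 8 at index 4, swap -> [2, 2, 8, 29, 29, 32]
Pass 4: Select minimum 29 at index 3, swap -> [2, 2, 8, 29, 29, 32]


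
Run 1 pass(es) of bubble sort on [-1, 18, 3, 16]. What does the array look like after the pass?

After pass 1: [-1, 3, 16, 18] (2 swaps)
Total swaps: 2


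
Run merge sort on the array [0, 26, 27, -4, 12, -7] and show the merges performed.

Divide and conquer:
  Merge [26] + [27] -> [26, 27]
  Merge [0] + [26, 27] -> [0, 26, 27]
  Merge [12] + [-7] -> [-7, 12]
  Merge [-4] + [-7, 12] -> [-7, -4, 12]
  Merge [0, 26, 27] + [-7, -4, 12] -> [-7, -4, 0, 12, 26, 27]


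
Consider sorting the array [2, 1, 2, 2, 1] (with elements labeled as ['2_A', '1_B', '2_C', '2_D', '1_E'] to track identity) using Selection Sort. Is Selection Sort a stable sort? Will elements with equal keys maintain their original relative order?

Trace Selection Sort on the labeled array (the key is the number; the letter only tracks identity):
  Pass 1: minimum of unsorted part is 1_B at index 1; swap it with 2_A at index 0 -> [1_B, 2_A, 2_C, 2_D, 1_E]
  Pass 2: minimum of unsorted part is 1_E at index 4; swap it with 2_A at index 1 -> [1_B, 1_E, 2_C, 2_D, 2_A]
  Pass 3: minimum 2_C is already at index 2; no swap -> [1_B, 1_E, 2_C, 2_D, 2_A]
  Pass 4: minimum 2_D is already at index 3; no swap -> [1_B, 1_E, 2_C, 2_D, 2_A]
Final order: [1_B, 1_E, 2_C, 2_D, 2_A]
Equal keys:
  value 1: originally 1_B, 1_E; after sorting 1_B, 1_E -> order preserved
  value 2: originally 2_A, 2_C, 2_D; after sorting 2_C, 2_D, 2_A -> order changed
Equal keys were reordered, so Selection Sort is not stable: the long-range swap that moves the minimum into place can carry an element past an equal key. (One such input is enough; an unstable sort may happen to preserve order on other inputs, but it gives no guarantee.)
Answer: Not stable


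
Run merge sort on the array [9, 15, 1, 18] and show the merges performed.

Divide and conquer:
  Merge [9] + [15] -> [9, 15]
  Merge [1] + [18] -> [1, 18]
  Merge [9, 15] + [1, 18] -> [1, 9, 15, 18]


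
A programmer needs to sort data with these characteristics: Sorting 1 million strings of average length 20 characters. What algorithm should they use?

Best choice: MSD radix sort or Mergesort
Reason: MSD radix sort is a non-comparison sort that buckets the strings by successive character positions, running in time proportional to the total number of characters examined rather than O(n log n) string comparisons; mergesort is a stable O(n log n)-comparison alternative that works for arbitrary variable-length keys


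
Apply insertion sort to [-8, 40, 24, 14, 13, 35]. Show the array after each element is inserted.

First element -8 is already 'sorted'
Insert 40: shifted 0 elements -> [-8, 40, 24, 14, 13, 35]
Insert 24: shifted 1 elements -> [-8, 24, 40, 14, 13, 35]
Insert 14: shifted 2 elements -> [-8, 14, 24, 40, 13, 35]
Insert 13: shifted 3 elements -> [-8, 13, 14, 24, 40, 35]
Insert 35: shifted 1 elements -> [-8, 13, 14, 24, 35, 40]


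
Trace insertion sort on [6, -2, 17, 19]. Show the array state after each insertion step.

First element 6 is already 'sorted'
Insert -2: shifted 1 elements -> [-2, 6, 17, 19]
Insert 17: shifted 0 elements -> [-2, 6, 17, 19]
Insert 19: shifted 0 elements -> [-2, 6, 17, 19]


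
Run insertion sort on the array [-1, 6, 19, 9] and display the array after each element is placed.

First element -1 is already 'sorted'
Insert 6: shifted 0 elements -> [-1, 6, 19, 9]
Insert 19: shifted 0 elements -> [-1, 6, 19, 9]
Insert 9: shifted 1 elements -> [-1, 6, 9, 19]


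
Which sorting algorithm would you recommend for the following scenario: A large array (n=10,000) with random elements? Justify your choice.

Best choice: Quicksort or Mergesort
Reason: Both have O(n log n) average case; quicksort has lower constant factors


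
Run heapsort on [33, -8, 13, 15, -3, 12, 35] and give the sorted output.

Build heap: [35, 15, 33, -8, -3, 12, 13]
Extract 35: [33, 15, 13, -8, -3, 12, 35]
Extract 33: [15, 12, 13, -8, -3, 33, 35]
Extract 15: [13, 12, -3, -8, 15, 33, 35]
Extract 13: [12, -8, -3, 13, 15, 33, 35]
Extract 12: [-3, -8, 12, 13, 15, 33, 35]
Extract -3: [-8, -3, 12, 13, 15, 33, 35]


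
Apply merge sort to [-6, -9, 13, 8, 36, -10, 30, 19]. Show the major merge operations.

Divide and conquer:
  Merge [-6] + [-9] -> [-9, -6]
  Merge [13] + [8] -> [8, 13]
  Merge [-9, -6] + [8, 13] -> [-9, -6, 8, 13]
  Merge [36] + [-10] -> [-10, 36]
  Merge [30] + [19] -> [19, 30]
  Merge [-10, 36] + [19, 30] -> [-10, 19, 30, 36]
  Merge [-9, -6, 8, 13] + [-10, 19, 30, 36] -> [-10, -9, -6, 8, 13, 19, 30, 36]


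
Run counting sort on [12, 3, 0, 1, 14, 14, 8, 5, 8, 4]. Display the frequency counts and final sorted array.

Count array: [1, 1, 0, 1, 1, 1, 0, 0, 2, 0, 0, 0, 1, 0, 2]
(count[i] = number of elements equal to i)
Cumulative count: [1, 2, 2, 3, 4, 5, 5, 5, 7, 7, 7, 7, 8, 8, 10]
Sorted: [0, 1, 3, 4, 5, 8, 8, 12, 14, 14]


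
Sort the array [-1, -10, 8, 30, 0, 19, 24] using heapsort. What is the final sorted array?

Build heap: [30, 0, 24, -10, -1, 19, 8]
Extract 30: [24, 0, 19, -10, -1, 8, 30]
Extract 24: [19, 0, 8, -10, -1, 24, 30]
Extract 19: [8, 0, -1, -10, 19, 24, 30]
Extract 8: [0, -10, -1, 8, 19, 24, 30]
Extract 0: [-1, -10, 0, 8, 19, 24, 30]
Extract -1: [-10, -1, 0, 8, 19, 24, 30]


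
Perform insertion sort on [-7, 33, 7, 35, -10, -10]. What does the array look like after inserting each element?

First element -7 is already 'sorted'
Insert 33: shifted 0 elements -> [-7, 33, 7, 35, -10, -10]
Insert 7: shifted 1 elements -> [-7, 7, 33, 35, -10, -10]
Insert 35: shifted 0 elements -> [-7, 7, 33, 35, -10, -10]
Insert -10: shifted 4 elements -> [-10, -7, 7, 33, 35, -10]
Insert -10: shifted 4 elements -> [-10, -10, -7, 7, 33, 35]


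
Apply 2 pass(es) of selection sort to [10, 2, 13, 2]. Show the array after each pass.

Pass 1: Select minimum 2 at index 1, swap -> [2, 10, 13, 2]
Pass 2: Select minimum 2 at index 3, swap -> [2, 2, 13, 10]


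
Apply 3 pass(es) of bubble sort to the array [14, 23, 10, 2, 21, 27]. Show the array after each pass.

After pass 1: [14, 10, 2, 21, 23, 27] (3 swaps)
After pass 2: [10, 2, 14, 21, 23, 27] (2 swaps)
After pass 3: [2, 10, 14, 21, 23, 27] (1 swaps)
Total swaps: 6


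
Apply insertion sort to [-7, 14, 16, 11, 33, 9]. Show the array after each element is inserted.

First element -7 is already 'sorted'
Insert 14: shifted 0 elements -> [-7, 14, 16, 11, 33, 9]
Insert 16: shifted 0 elements -> [-7, 14, 16, 11, 33, 9]
Insert 11: shifted 2 elements -> [-7, 11, 14, 16, 33, 9]
Insert 33: shifted 0 elements -> [-7, 11, 14, 16, 33, 9]
Insert 9: shifted 4 elements -> [-7, 9, 11, 14, 16, 33]


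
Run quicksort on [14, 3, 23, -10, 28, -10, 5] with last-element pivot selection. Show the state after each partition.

Partition 1: pivot=5 at index 3 -> [3, -10, -10, 5, 28, 23, 14]
Partition 2: pivot=-10 at index 1 -> [-10, -10, 3, 5, 28, 23, 14]
Partition 3: pivot=14 at index 4 -> [-10, -10, 3, 5, 14, 23, 28]
Partition 4: pivot=28 at index 6 -> [-10, -10, 3, 5, 14, 23, 28]


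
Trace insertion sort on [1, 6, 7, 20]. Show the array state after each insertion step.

First element 1 is already 'sorted'
Insert 6: shifted 0 elements -> [1, 6, 7, 20]
Insert 7: shifted 0 elements -> [1, 6, 7, 20]
Insert 20: shifted 0 elements -> [1, 6, 7, 20]


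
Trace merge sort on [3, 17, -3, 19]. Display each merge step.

Divide and conquer:
  Merge [3] + [17] -> [3, 17]
  Merge [-3] + [19] -> [-3, 19]
  Merge [3, 17] + [-3, 19] -> [-3, 3, 17, 19]


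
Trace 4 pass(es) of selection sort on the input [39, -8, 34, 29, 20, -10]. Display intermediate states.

Pass 1: Select minimum -10 at index 5, swap -> [-10, -8, 34, 29, 20, 39]
Pass 2: Select minimum -8 at index 1, swap -> [-10, -8, 34, 29, 20, 39]
Pass 3: Select minimum 20 at index 4, swap -> [-10, -8, 20, 29, 34, 39]
Pass 4: Select minimum 29 at index 3, swap -> [-10, -8, 20, 29, 34, 39]


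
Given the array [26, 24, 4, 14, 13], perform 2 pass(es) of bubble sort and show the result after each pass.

After pass 1: [24, 4, 14, 13, 26] (4 swaps)
After pass 2: [4, 14, 13, 24, 26] (3 swaps)
Total swaps: 7


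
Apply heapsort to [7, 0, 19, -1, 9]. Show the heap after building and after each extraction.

Build heap: [19, 9, 7, -1, 0]
Extract 19: [9, 0, 7, -1, 19]
Extract 9: [7, 0, -1, 9, 19]
Extract 7: [0, -1, 7, 9, 19]
Extract 0: [-1, 0, 7, 9, 19]


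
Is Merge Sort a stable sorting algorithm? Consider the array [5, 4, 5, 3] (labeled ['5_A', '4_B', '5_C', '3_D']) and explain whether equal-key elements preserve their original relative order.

Trace Merge Sort on the labeled array (the key is the number; the letter only tracks identity):
  Merge [5_A] + [4_B] -> [4_B, 5_A]
  Merge [5_C] + [3_D] -> [3_D, 5_C]
  Merge [4_B, 5_A] + [3_D, 5_C] -> [3_D, 4_B, 5_A, 5_C]
Final order: [3_D, 4_B, 5_A, 5_C]
Equal keys:
  value 5: originally 5_A, 5_C; after sorting 5_A, 5_C -> order preserved
All equal keys kept their original relative order. Merge Sort is stable: when the heads of the two halves are equal the merge takes from the left half first.
Answer: Stable


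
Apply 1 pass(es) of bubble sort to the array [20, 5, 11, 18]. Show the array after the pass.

After pass 1: [5, 11, 18, 20] (3 swaps)
Total swaps: 3


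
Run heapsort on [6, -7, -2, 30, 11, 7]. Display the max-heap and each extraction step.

Build heap: [30, 11, 7, -7, 6, -2]
Extract 30: [11, 6, 7, -7, -2, 30]
Extract 11: [7, 6, -2, -7, 11, 30]
Extract 7: [6, -7, -2, 7, 11, 30]
Extract 6: [-2, -7, 6, 7, 11, 30]
Extract -2: [-7, -2, 6, 7, 11, 30]


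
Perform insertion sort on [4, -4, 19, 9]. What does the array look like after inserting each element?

First element 4 is already 'sorted'
Insert -4: shifted 1 elements -> [-4, 4, 19, 9]
Insert 19: shifted 0 elements -> [-4, 4, 19, 9]
Insert 9: shifted 1 elements -> [-4, 4, 9, 19]


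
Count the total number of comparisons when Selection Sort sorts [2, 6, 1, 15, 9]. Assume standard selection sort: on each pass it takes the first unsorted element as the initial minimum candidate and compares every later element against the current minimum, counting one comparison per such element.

Pass 1: scan indices 1..4 for the minimum = 4 comparison(s); min is 1, place at index 0 -> [1, 6, 2, 15, 9]
Pass 2: scan indices 2..4 for the minimum = 3 comparison(s); min is 2, place at index 1 -> [1, 2, 6, 15, 9]
Pass 3: scan indices 3..4 for the minimum = 2 comparison(s); min is 6, place at index 2 -> [1, 2, 6, 15, 9]
Pass 4: scan indices 4..4 for the minimum = 1 comparison(s); min is 9, place at index 3 -> [1, 2, 6, 9, 15]
Selection sort always scans the whole unsorted suffix, so the count is (n-1) + (n-2) + ... + 1 = n(n-1)/2 = 5*4/2 = 10 regardless of the input order.
Total comparisons: 4 + 3 + 2 + 1 = 10


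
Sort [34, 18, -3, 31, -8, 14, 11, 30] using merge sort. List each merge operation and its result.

Divide and conquer:
  Merge [34] + [18] -> [18, 34]
  Merge [-3] + [31] -> [-3, 31]
  Merge [18, 34] + [-3, 31] -> [-3, 18, 31, 34]
  Merge [-8] + [14] -> [-8, 14]
  Merge [11] + [30] -> [11, 30]
  Merge [-8, 14] + [11, 30] -> [-8, 11, 14, 30]
  Merge [-3, 18, 31, 34] + [-8, 11, 14, 30] -> [-8, -3, 11, 14, 18, 30, 31, 34]


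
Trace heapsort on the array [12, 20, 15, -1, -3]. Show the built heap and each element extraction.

Build heap: [20, 12, 15, -1, -3]
Extract 20: [15, 12, -3, -1, 20]
Extract 15: [12, -1, -3, 15, 20]
Extract 12: [-1, -3, 12, 15, 20]
Extract -1: [-3, -1, 12, 15, 20]


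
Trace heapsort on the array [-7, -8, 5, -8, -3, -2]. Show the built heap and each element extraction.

Build heap: [5, -3, -2, -8, -8, -7]
Extract 5: [-2, -3, -7, -8, -8, 5]
Extract -2: [-3, -8, -7, -8, -2, 5]
Extract -3: [-7, -8, -8, -3, -2, 5]
Extract -7: [-8, -8, -7, -3, -2, 5]
Extract -8: [-8, -8, -7, -3, -2, 5]


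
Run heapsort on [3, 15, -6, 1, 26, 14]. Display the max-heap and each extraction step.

Build heap: [26, 15, 14, 1, 3, -6]
Extract 26: [15, 3, 14, 1, -6, 26]
Extract 15: [14, 3, -6, 1, 15, 26]
Extract 14: [3, 1, -6, 14, 15, 26]
Extract 3: [1, -6, 3, 14, 15, 26]
Extract 1: [-6, 1, 3, 14, 15, 26]


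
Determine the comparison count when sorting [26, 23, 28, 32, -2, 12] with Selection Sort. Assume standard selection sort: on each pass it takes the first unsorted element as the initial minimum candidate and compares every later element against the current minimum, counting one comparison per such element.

Pass 1: scan indices 1..5 for the minimum = 5 comparison(s); min is -2, place at index 0 -> [-2, 23, 28, 32, 26, 12]
Pass 2: scan indices 2..5 for the minimum = 4 comparison(s); min is 12, place at index 1 -> [-2, 12, 28, 32, 26, 23]
Pass 3: scan indices 3..5 for the minimum = 3 comparison(s); min is 23, place at index 2 -> [-2, 12, 23, 32, 26, 28]
Pass 4: scan indices 4..5 for the minimum = 2 comparison(s); min is 26, place at index 3 -> [-2, 12, 23, 26, 32, 28]
Pass 5: scan indices 5..5 for the minimum = 1 comparison(s); min is 28, place at index 4 -> [-2, 12, 23, 26, 28, 32]
Selection sort always scans the whole unsorted suffix, so the count is (n-1) + (n-2) + ... + 1 = n(n-1)/2 = 6*5/2 = 15 regardless of the input order.
Total comparisons: 5 + 4 + 3 + 2 + 1 = 15


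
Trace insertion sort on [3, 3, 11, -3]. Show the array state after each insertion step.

First element 3 is already 'sorted'
Insert 3: shifted 0 elements -> [3, 3, 11, -3]
Insert 11: shifted 0 elements -> [3, 3, 11, -3]
Insert -3: shifted 3 elements -> [-3, 3, 3, 11]


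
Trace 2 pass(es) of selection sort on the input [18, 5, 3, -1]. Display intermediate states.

Pass 1: Select minimum -1 at index 3, swap -> [-1, 5, 3, 18]
Pass 2: Select minimum 3 at index 2, swap -> [-1, 3, 5, 18]


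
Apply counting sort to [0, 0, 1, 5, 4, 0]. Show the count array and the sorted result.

Count array: [3, 1, 0, 0, 1, 1]
(count[i] = number of elements equal to i)
Cumulative count: [3, 4, 4, 4, 5, 6]
Sorted: [0, 0, 0, 1, 4, 5]


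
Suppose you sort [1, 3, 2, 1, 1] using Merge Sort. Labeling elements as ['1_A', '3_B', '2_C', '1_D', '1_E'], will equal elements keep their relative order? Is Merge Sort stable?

Trace Merge Sort on the labeled array (the key is the number; the letter only tracks identity):
  Merge [1_A] + [3_B] -> [1_A, 3_B]
  Merge [1_D] + [1_E] -> [1_D, 1_E]
  Merge [2_C] + [1_D, 1_E] -> [1_D, 1_E, 2_C]
  Merge [1_A, 3_B] + [1_D, 1_E, 2_C] -> [1_A, 1_D, 1_E, 2_C, 3_B]
Final order: [1_A, 1_D, 1_E, 2_C, 3_B]
Equal keys:
  value 1: originally 1_A, 1_D, 1_E; after sorting 1_A, 1_D, 1_E -> order preserved
All equal keys kept their original relative order. Merge Sort is stable: when the heads of the two halves are equal the merge takes from the left half first.
Answer: Stable


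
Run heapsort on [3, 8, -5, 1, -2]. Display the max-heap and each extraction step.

Build heap: [8, 3, -5, 1, -2]
Extract 8: [3, 1, -5, -2, 8]
Extract 3: [1, -2, -5, 3, 8]
Extract 1: [-2, -5, 1, 3, 8]
Extract -2: [-5, -2, 1, 3, 8]


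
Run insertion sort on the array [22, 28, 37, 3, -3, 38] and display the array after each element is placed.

First element 22 is already 'sorted'
Insert 28: shifted 0 elements -> [22, 28, 37, 3, -3, 38]
Insert 37: shifted 0 elements -> [22, 28, 37, 3, -3, 38]
Insert 3: shifted 3 elements -> [3, 22, 28, 37, -3, 38]
Insert -3: shifted 4 elements -> [-3, 3, 22, 28, 37, 38]
Insert 38: shifted 0 elements -> [-3, 3, 22, 28, 37, 38]


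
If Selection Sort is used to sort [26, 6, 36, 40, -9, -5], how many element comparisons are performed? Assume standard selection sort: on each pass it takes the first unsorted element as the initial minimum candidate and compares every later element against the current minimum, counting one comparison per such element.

Pass 1: scan indices 1..5 for the minimum = 5 comparison(s); min is -9, place at index 0 -> [-9, 6, 36, 40, 26, -5]
Pass 2: scan indices 2..5 for the minimum = 4 comparison(s); min is -5, place at index 1 -> [-9, -5, 36, 40, 26, 6]
Pass 3: scan indices 3..5 for the minimum = 3 comparison(s); min is 6, place at index 2 -> [-9, -5, 6, 40, 26, 36]
Pass 4: scan indices 4..5 for the minimum = 2 comparison(s); min is 26, place at index 3 -> [-9, -5, 6, 26, 40, 36]
Pass 5: scan indices 5..5 for the minimum = 1 comparison(s); min is 36, place at index 4 -> [-9, -5, 6, 26, 36, 40]
Selection sort always scans the whole unsorted suffix, so the count is (n-1) + (n-2) + ... + 1 = n(n-1)/2 = 6*5/2 = 15 regardless of the input order.
Total comparisons: 5 + 4 + 3 + 2 + 1 = 15


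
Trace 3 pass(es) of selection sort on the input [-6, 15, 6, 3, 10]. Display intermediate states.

Pass 1: Select minimum -6 at index 0, swap -> [-6, 15, 6, 3, 10]
Pass 2: Select minimum 3 at index 3, swap -> [-6, 3, 6, 15, 10]
Pass 3: Select minimum 6 at index 2, swap -> [-6, 3, 6, 15, 10]


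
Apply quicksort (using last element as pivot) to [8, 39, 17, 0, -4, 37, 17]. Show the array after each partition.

Partition 1: pivot=17 at index 4 -> [8, 17, 0, -4, 17, 37, 39]
Partition 2: pivot=-4 at index 0 -> [-4, 17, 0, 8, 17, 37, 39]
Partition 3: pivot=8 at index 2 -> [-4, 0, 8, 17, 17, 37, 39]
Partition 4: pivot=39 at index 6 -> [-4, 0, 8, 17, 17, 37, 39]


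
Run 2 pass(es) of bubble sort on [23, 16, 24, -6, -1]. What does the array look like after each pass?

After pass 1: [16, 23, -6, -1, 24] (3 swaps)
After pass 2: [16, -6, -1, 23, 24] (2 swaps)
Total swaps: 5


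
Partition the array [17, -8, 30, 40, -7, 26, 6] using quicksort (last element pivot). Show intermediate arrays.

Partition 1: pivot=6 at index 2 -> [-8, -7, 6, 40, 17, 26, 30]
Partition 2: pivot=-7 at index 1 -> [-8, -7, 6, 40, 17, 26, 30]
Partition 3: pivot=30 at index 5 -> [-8, -7, 6, 17, 26, 30, 40]
Partition 4: pivot=26 at index 4 -> [-8, -7, 6, 17, 26, 30, 40]


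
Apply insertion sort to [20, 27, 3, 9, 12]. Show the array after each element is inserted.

First element 20 is already 'sorted'
Insert 27: shifted 0 elements -> [20, 27, 3, 9, 12]
Insert 3: shifted 2 elements -> [3, 20, 27, 9, 12]
Insert 9: shifted 2 elements -> [3, 9, 20, 27, 12]
Insert 12: shifted 2 elements -> [3, 9, 12, 20, 27]


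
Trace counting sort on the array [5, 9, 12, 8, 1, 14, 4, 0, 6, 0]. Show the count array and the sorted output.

Count array: [2, 1, 0, 0, 1, 1, 1, 0, 1, 1, 0, 0, 1, 0, 1]
(count[i] = number of elements equal to i)
Cumulative count: [2, 3, 3, 3, 4, 5, 6, 6, 7, 8, 8, 8, 9, 9, 10]
Sorted: [0, 0, 1, 4, 5, 6, 8, 9, 12, 14]


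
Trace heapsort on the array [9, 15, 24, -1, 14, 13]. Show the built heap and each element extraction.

Build heap: [24, 15, 13, -1, 14, 9]
Extract 24: [15, 14, 13, -1, 9, 24]
Extract 15: [14, 9, 13, -1, 15, 24]
Extract 14: [13, 9, -1, 14, 15, 24]
Extract 13: [9, -1, 13, 14, 15, 24]
Extract 9: [-1, 9, 13, 14, 15, 24]


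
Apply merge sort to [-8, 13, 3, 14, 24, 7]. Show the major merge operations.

Divide and conquer:
  Merge [13] + [3] -> [3, 13]
  Merge [-8] + [3, 13] -> [-8, 3, 13]
  Merge [24] + [7] -> [7, 24]
  Merge [14] + [7, 24] -> [7, 14, 24]
  Merge [-8, 3, 13] + [7, 14, 24] -> [-8, 3, 7, 13, 14, 24]


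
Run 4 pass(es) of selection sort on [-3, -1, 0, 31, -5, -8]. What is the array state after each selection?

Pass 1: Select minimum -8 at index 5, swap -> [-8, -1, 0, 31, -5, -3]
Pass 2: Select minimum -5 at index 4, swap -> [-8, -5, 0, 31, -1, -3]
Pass 3: Select minimum -3 at index 5, swap -> [-8, -5, -3, 31, -1, 0]
Pass 4: Select minimum -1 at index 4, swap -> [-8, -5, -3, -1, 31, 0]


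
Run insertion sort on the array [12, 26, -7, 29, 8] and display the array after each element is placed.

First element 12 is already 'sorted'
Insert 26: shifted 0 elements -> [12, 26, -7, 29, 8]
Insert -7: shifted 2 elements -> [-7, 12, 26, 29, 8]
Insert 29: shifted 0 elements -> [-7, 12, 26, 29, 8]
Insert 8: shifted 3 elements -> [-7, 8, 12, 26, 29]


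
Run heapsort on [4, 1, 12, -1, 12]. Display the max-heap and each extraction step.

Build heap: [12, 4, 12, -1, 1]
Extract 12: [12, 4, 1, -1, 12]
Extract 12: [4, -1, 1, 12, 12]
Extract 4: [1, -1, 4, 12, 12]
Extract 1: [-1, 1, 4, 12, 12]


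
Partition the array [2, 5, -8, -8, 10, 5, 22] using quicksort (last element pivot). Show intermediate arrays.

Partition 1: pivot=22 at index 6 -> [2, 5, -8, -8, 10, 5, 22]
Partition 2: pivot=5 at index 4 -> [2, 5, -8, -8, 5, 10, 22]
Partition 3: pivot=-8 at index 1 -> [-8, -8, 2, 5, 5, 10, 22]
Partition 4: pivot=5 at index 3 -> [-8, -8, 2, 5, 5, 10, 22]
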